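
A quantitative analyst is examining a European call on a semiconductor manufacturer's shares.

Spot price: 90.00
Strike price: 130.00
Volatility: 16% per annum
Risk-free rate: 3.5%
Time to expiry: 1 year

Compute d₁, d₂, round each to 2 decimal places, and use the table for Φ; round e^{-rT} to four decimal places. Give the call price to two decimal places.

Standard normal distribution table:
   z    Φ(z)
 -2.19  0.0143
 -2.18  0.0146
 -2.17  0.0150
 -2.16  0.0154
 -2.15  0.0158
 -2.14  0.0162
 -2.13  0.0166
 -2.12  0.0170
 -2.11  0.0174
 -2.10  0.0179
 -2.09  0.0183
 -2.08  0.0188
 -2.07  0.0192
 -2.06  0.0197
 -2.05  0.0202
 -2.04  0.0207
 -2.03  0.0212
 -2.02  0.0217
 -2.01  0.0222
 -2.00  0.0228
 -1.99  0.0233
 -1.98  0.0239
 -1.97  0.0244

0.12

T = 1;  σ√T = 0.1600
d₁ = [ln(90/130) + (0.035 + ½·0.16²)·1] / (σ√T) = (-0.3677 + 0.0478) / 0.1600 = -1.9995 ≈ -2.00
d₂ = -1.9995 − 0.1600 = -2.1595 ≈ -2.16
exp(−rT) = exp(−0.035·1) = 0.9656
N(d₁) = N(-2.00) = 0.0228;  N(d₂) = N(-2.16) = 0.0154
C = 90·0.0228 − 130·0.9656·0.0154 = 2.0520 − 1.9331 = 0.1189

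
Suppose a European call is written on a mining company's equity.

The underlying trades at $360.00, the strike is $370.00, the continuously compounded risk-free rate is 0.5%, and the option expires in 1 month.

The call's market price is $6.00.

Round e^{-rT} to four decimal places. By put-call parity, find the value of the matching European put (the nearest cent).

$15.85

exp(−rT) = exp(−0.005·0.08333) = 0.9996
Put-call parity: C − P = S − K·e^(−rT) = 360 − 370·0.9996 = 360 − 369.8520 = -9.8520
P = C − (C − P) = 6.00 − (-9.8520) = 15.8520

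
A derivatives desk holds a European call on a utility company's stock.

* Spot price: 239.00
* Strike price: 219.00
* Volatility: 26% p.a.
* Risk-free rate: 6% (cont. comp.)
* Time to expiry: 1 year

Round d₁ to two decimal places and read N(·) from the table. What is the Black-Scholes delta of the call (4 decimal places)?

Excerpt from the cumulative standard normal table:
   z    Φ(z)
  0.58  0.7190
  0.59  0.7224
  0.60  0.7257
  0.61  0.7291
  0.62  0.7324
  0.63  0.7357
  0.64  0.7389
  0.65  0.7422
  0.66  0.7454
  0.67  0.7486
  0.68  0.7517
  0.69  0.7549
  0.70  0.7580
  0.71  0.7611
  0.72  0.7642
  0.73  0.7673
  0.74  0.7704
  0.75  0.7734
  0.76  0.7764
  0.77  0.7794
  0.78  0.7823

0.7580

σ√T = 0.26 × 1.0000 = 0.2600
d₁ = [ln(239/219) + (0.06 + 0.26²/2)·1] / 0.2600 = [0.0874 + 0.0938] / 0.2600 = 0.6969 ≈ 0.70
N(d₁) = N(0.70) = 0.7580
Δ_call = N(d₁) = 0.7580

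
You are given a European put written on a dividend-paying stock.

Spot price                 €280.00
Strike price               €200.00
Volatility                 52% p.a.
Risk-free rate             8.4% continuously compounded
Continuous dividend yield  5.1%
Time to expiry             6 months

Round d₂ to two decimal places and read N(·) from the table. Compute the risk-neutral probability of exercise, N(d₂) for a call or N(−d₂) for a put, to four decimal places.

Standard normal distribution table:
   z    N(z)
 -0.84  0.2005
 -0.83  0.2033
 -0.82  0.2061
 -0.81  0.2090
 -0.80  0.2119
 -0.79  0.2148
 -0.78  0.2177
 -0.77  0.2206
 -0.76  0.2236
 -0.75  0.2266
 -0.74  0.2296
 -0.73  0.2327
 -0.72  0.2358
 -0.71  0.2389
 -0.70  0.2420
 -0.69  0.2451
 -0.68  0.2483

0.2177

σ√T = 0.52 × 0.7071 = 0.3677
d₁ = [ln(280/200) + (0.084 − 0.051 + 0.52²/2)·0.5] / 0.3677 = [0.3365 + 0.0841] / 0.3677 = 1.1438 ⇒ 1.14
d₂ = d₁ − σ√T = 1.1438 − 0.3677 = 0.7761 ⇒ 0.78
Risk-neutral Pr[S_T < K] = N(−d₂) = N(-0.78) = 0.2177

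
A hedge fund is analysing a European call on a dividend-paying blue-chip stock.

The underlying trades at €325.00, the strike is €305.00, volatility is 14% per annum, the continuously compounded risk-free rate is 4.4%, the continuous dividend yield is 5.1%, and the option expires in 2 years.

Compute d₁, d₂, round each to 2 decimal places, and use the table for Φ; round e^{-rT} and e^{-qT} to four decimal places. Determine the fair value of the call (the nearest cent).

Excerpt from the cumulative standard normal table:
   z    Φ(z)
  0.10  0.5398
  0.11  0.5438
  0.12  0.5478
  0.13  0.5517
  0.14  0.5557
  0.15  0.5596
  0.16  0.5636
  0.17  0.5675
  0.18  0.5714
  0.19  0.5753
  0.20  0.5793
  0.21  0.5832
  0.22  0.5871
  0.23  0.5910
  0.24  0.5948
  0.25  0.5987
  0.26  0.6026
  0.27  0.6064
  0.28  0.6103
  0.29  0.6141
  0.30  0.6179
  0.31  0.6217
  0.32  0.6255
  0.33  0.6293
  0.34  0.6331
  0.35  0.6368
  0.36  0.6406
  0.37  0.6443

€30.58

T = 2;  σ√T = 0.1980
d₁ = [ln(325/305) + (0.044 − 0.051 + 0.14²/2)·2] / 0.1980 = [0.0635 + 0.0056] / 0.1980 = 0.3491 which rounds to 0.35
d₂ = d₁ − σ√T = 0.3491 − 0.1980 = 0.1511 which rounds to 0.15
e^(−qT) = e^(−0.051·2) = 0.9030;  e^(−rT) = e^(−0.044·2) = 0.9158
N(d₁) = N(0.35) = 0.6368;  N(d₂) = N(0.15) = 0.5596
C = 325·0.9030·0.6368 − 305·0.9158·0.5596 = 186.8849 − 156.3069 = 30.5780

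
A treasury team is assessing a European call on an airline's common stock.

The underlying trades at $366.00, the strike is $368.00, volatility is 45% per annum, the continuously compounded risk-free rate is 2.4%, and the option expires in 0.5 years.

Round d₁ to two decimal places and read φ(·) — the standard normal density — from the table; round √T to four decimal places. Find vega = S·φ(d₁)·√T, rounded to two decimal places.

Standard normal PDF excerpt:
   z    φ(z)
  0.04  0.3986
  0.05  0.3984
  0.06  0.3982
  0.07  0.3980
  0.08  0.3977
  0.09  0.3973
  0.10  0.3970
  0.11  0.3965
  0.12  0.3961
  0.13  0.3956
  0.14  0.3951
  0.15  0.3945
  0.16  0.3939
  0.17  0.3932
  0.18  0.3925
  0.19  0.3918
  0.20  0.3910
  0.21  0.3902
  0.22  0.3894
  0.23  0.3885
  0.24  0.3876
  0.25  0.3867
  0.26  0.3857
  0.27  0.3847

σ√T = 0.45·√0.5 = 0.3182
d₁ = [ln(366/368) + (0.024 + ½·0.45²)·0.5] / (σ√T) = (-0.0054 + 0.0626) / 0.3182 = 0.1797 which rounds to 0.18
√T = √0.5 = 0.7071
φ(d₁) = φ(0.18) = 0.3925
vega = S·φ(d₁)·√T = 366·0.3925·0.7071 = 101.5785

101.58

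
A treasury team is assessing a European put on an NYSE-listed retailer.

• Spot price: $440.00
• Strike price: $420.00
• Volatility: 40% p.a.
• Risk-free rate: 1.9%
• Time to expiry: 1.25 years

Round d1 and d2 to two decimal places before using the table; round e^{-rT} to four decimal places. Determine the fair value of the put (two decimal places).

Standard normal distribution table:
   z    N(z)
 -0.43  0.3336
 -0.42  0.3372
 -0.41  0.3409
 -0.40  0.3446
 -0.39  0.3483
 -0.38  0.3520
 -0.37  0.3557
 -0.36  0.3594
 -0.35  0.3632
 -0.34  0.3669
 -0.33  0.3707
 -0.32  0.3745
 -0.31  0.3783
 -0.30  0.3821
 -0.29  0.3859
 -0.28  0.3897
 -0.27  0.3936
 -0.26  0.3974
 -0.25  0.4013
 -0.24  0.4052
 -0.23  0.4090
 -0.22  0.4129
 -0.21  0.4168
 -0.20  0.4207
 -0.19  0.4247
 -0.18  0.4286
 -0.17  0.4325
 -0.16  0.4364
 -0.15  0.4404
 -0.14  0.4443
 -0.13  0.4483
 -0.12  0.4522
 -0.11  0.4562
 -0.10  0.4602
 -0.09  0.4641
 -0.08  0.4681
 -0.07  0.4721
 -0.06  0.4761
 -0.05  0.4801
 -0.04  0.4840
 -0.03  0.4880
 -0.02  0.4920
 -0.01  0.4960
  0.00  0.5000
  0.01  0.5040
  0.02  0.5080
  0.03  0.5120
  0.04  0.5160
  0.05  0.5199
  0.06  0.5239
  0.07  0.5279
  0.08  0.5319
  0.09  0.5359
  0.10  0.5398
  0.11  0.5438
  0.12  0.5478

$61.63

T = 1.25;  σ√T = 0.4472
ln(S/K) + (r + σ²/2)T = ln(440/420) + (0.019 + 0.4²/2)·1.25 = 0.0465 + 0.1238 = 0.1703
d₁ = 0.1703 / 0.4472 = 0.3807 which rounds to 0.38
d₂ = d₁ − σ√T = 0.3807 − 0.4472 = -0.0665 which rounds to -0.07
e^(−rT) = e^(−0.019·1.25) = 0.9765
N(−d₂) = N(0.07) = 0.5279;  N(−d₁) = N(-0.38) = 0.3520
P = 420·0.9765·0.5279 − 440·0.3520 = 216.5076 − 154.8800 = 61.6276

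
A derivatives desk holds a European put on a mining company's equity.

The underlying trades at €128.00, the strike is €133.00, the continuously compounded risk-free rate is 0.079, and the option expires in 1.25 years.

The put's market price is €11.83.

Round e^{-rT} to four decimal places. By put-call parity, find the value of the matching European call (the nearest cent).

exp(−rT) = exp(−0.079·1.25) = 0.9060
Put-call parity: C − P = S − K·e^(−rT) = 128 − 133·0.9060 = 128 − 120.4980 = 7.5020
C = P + (C − P) = 11.83 + (7.5020) = 19.3320

€19.33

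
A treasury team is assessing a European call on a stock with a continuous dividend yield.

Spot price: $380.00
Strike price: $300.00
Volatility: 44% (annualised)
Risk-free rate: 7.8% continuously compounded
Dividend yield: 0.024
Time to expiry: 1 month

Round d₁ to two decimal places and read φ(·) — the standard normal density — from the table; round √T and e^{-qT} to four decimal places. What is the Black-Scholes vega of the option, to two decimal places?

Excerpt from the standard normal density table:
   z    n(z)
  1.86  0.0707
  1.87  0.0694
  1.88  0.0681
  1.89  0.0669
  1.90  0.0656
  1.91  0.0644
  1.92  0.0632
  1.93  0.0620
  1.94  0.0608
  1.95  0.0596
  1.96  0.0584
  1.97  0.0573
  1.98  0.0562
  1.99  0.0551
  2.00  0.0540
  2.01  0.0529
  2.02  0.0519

6.39

σ√T = 0.44·√0.08333 = 0.1270
d₁ = [ln(380/300) + (0.078 − 0.024 + 0.44²/2)·0.08333] / 0.1270 = [0.2364 + 0.0126] / 0.1270 = 1.9600 → 1.96
√T = √0.08333 = 0.2887
φ(d₁) = φ(1.96) = 0.0584
exp(−qT) = exp(−0.024·0.08333) = 0.9980
vega = S·exp(−qT)·φ(d₁)·√T = 380·0.9980·0.0584·0.2887 = 6.3940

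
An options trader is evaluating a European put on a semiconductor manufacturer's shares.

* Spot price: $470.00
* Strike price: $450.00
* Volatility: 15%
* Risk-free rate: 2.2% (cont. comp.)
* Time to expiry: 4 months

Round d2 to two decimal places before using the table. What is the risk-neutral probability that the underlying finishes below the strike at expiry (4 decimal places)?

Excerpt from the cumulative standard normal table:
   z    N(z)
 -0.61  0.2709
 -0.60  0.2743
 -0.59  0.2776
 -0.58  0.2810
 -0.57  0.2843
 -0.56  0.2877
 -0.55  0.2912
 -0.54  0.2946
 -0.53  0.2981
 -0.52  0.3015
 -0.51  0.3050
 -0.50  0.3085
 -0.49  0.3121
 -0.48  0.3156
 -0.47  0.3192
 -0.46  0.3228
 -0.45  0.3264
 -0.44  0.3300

0.2946

σ√T = 0.15 × 0.5774 = 0.0866
d₁ = [ln(470/450) + (0.022 + 0.15²/2)·0.3333] / 0.0866 = [0.0435 + 0.0111] / 0.0866 = 0.6301 ≈ 0.63
d₂ = d₁ − σ√T = 0.6301 − 0.0866 = 0.5435 ≈ 0.54
Pr(exercise) under Q = N(−d₂) = N(-0.54) = 0.2946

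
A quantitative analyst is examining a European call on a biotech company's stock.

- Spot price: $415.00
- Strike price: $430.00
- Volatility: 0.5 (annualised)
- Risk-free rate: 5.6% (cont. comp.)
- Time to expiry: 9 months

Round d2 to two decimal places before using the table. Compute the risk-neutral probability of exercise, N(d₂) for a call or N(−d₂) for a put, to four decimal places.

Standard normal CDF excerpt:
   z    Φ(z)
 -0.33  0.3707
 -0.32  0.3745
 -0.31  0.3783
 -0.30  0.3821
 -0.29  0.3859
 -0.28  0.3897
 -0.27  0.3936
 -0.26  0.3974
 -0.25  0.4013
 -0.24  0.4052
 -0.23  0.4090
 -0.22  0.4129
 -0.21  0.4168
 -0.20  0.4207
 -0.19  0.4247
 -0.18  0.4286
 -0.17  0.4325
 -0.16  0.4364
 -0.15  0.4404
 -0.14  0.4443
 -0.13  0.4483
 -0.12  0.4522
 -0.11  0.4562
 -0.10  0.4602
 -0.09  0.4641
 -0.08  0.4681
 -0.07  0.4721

T = 0.75;  σ√T = 0.4330
d₁ = [ln(415/430) + (0.056 + 0.5²/2)·0.75] / 0.4330 = [-0.0355 + 0.1357] / 0.4330 = 0.2315 → 0.23
d₂ = d₁ − σ√T = 0.2315 − 0.4330 = -0.2015 → -0.20
Risk-neutral Pr[S_T > K] = N(d₂) = N(-0.20) = 0.4207

0.4207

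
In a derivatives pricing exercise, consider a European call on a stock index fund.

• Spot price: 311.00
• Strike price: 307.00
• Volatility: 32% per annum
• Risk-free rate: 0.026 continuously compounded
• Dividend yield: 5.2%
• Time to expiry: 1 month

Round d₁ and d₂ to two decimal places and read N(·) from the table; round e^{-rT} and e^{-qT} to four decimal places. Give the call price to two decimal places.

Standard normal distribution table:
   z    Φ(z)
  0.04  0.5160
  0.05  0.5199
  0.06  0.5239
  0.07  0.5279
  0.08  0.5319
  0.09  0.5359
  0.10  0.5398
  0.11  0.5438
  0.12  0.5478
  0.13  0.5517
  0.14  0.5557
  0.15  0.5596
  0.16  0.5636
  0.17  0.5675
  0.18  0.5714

12.82

T = 0.08333;  σ√T = 0.0924
ln(S/K) + (r − q + σ²/2)T = ln(311/307) + (0.026 − 0.052 + 0.32²/2)·0.08333 = 0.0129 + 0.0021 = 0.0150
d₁ = 0.0150 / 0.0924 = 0.1629 ≈ 0.16
d₂ = d₁ − σ√T = 0.1629 − 0.0924 = 0.0705 ≈ 0.07
e^(−qT) = e^(−0.052·0.08333) = 0.9957;  e^(−rT) = e^(−0.026·0.08333) = 0.9978
N(d₁) = N(0.16) = 0.5636;  N(d₂) = N(0.07) = 0.5279
C = 311·0.9957·0.5636 − 307·0.9978·0.5279 = 174.5259 − 161.7088 = 12.8171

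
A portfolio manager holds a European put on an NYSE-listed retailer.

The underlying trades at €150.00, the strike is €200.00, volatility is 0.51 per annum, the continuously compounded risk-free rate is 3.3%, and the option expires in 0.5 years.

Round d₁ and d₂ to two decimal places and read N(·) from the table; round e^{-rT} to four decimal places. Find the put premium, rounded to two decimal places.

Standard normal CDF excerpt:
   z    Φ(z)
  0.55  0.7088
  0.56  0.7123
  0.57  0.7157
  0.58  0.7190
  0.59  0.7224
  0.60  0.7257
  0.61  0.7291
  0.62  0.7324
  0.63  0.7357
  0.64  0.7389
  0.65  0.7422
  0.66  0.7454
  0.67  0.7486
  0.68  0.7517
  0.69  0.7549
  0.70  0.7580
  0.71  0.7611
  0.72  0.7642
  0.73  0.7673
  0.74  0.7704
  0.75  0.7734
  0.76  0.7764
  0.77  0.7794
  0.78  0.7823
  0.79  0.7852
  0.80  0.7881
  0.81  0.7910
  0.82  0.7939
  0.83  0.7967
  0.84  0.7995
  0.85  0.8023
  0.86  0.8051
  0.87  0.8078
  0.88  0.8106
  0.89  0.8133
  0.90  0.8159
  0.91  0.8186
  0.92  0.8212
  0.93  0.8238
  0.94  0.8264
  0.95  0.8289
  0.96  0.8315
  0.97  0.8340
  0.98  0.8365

€54.70

T = 0.5;  σ√T = 0.3606
d₁ = [ln(150/200) + (0.033 + ½·0.51²)·0.5] / (σ√T) = (-0.2877 + 0.0815) / 0.3606 = -0.5717 ≈ -0.57
d₂ = -0.5717 − 0.3606 = -0.9323 ≈ -0.93
e^(−rT) = e^(−0.033·0.5) = 0.9836
N(−d₂) = N(0.93) = 0.8238;  N(−d₁) = N(0.57) = 0.7157
P = 200·0.9836·0.8238 − 150·0.7157 = 162.0579 − 107.3550 = 54.7029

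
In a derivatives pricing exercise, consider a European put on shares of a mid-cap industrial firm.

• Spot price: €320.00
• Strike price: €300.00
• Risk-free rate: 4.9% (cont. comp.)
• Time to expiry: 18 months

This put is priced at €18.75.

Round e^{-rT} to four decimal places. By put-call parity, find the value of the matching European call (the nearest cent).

€60.02

exp(−rT) = exp(−0.049·1.5) = 0.9291
Put-call parity: C − P = S − K·e^(−rT) = 320 − 300·0.9291 = 320 − 278.7300 = 41.2700
C = P + (C − P) = 18.75 + (41.2700) = 60.0200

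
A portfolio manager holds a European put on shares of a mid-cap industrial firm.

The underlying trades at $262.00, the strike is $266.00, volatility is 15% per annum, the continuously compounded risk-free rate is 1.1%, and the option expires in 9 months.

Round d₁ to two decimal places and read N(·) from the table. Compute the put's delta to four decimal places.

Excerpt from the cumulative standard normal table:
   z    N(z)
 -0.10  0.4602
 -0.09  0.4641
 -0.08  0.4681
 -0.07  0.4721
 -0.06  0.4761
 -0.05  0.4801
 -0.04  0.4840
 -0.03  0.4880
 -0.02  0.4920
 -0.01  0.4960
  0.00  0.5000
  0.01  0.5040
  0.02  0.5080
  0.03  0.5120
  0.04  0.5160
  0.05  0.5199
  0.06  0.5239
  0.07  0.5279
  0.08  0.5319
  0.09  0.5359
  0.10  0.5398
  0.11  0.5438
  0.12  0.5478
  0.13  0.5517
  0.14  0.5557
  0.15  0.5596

T = 0.75;  σ√T = 0.1299
d₁ = [ln(262/266) + (0.011 + ½·0.15²)·0.75] / (σ√T) = (-0.0152 + 0.0167) / 0.1299 = 0.0118 which rounds to 0.01
N(d₁) = N(0.01) = 0.5040
Δ_put = N(d₁) − 1 = 0.5040 − 1 = -0.4960

-0.4960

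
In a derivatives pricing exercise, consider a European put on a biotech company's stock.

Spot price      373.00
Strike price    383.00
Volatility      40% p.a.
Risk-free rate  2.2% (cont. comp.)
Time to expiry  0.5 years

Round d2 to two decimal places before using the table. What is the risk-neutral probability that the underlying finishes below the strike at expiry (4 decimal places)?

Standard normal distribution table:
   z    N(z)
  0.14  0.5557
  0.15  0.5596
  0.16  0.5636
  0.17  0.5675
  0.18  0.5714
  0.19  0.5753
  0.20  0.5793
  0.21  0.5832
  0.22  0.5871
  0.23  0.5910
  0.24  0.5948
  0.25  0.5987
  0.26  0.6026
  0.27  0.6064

0.5793

σ√T = 0.4 × 0.7071 = 0.2828
d₁ = [ln(373/383) + (0.022 + ½·0.4²)·0.5] / (σ√T) = (-0.0265 + 0.0510) / 0.2828 = 0.0868 ≈ 0.09
d₂ = 0.0868 − 0.2828 = -0.1961 ≈ -0.20
Pr(exercise) under Q = N(−d₂) = N(0.20) = 0.5793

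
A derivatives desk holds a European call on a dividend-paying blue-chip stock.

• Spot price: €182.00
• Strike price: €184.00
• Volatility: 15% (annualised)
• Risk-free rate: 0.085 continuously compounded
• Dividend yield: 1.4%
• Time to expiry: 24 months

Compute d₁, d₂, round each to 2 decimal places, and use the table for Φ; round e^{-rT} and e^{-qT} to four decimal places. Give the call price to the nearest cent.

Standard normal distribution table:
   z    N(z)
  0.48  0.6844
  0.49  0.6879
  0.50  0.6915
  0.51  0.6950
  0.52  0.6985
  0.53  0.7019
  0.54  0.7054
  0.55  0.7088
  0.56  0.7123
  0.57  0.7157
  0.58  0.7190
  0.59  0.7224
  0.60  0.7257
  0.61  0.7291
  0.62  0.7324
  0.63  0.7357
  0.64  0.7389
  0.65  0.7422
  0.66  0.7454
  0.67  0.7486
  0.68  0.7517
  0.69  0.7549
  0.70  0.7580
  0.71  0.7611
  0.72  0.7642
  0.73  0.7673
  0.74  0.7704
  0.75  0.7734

σ√T = 0.15 × 1.4142 = 0.2121
d₁ = [ln(182/184) + (0.085 − 0.014 + 0.15²/2)·2] / 0.2121 = [-0.0109 + 0.1645] / 0.2121 = 0.7239 → 0.72
d₂ = d₁ − σ√T = 0.7239 − 0.2121 = 0.5118 → 0.51
exp(−qT) = exp(−0.014·2) = 0.9724;  exp(−rT) = exp(−0.085·2) = 0.8437
N(d₁) = N(0.72) = 0.7642;  N(d₂) = N(0.51) = 0.6950
C = 182·0.9724·0.7642 − 184·0.8437·0.6950 = 135.2457 − 107.8924 = 27.3533

€27.35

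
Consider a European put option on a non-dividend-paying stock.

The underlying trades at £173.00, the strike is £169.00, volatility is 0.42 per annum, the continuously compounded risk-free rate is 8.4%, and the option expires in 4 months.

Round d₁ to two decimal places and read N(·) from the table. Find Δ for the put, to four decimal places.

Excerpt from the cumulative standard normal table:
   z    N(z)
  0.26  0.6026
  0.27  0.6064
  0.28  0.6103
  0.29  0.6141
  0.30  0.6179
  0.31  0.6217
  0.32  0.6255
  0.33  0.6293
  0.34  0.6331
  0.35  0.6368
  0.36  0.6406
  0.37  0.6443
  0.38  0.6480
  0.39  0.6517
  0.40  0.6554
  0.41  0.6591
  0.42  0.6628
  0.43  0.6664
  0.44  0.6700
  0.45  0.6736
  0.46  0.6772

-0.3707

σ√T = 0.42·√0.3333 = 0.2425
d₁ = [ln(173/169) + (0.084 + 0.42²/2)·0.3333] / 0.2425 = [0.0234 + 0.0574] / 0.2425 = 0.3332 ⇒ 0.33
N(d₁) = N(0.33) = 0.6293
Δ_put = N(d₁) − 1 = 0.6293 − 1 = -0.3707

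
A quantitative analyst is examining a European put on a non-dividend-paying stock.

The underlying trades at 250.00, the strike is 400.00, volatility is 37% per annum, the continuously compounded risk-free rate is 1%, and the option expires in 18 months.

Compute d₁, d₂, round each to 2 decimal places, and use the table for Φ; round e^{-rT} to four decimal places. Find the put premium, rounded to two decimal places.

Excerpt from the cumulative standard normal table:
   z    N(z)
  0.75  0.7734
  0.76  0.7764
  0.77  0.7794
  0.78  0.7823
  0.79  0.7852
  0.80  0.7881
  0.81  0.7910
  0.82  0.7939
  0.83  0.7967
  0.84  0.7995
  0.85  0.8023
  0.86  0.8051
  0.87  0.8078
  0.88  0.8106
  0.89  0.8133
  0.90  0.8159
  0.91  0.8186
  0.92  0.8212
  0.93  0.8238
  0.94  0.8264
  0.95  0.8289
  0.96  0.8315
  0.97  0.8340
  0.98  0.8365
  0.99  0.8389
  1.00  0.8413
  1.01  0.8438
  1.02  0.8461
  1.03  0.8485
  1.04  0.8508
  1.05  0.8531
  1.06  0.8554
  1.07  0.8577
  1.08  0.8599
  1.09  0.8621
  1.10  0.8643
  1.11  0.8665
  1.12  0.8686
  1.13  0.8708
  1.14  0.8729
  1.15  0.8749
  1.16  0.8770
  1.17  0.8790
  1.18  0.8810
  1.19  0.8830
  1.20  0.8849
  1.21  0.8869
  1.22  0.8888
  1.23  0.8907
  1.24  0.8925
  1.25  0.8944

σ√T = 0.37 × 1.2247 = 0.4532
ln(S/K) + (r + σ²/2)T = ln(250/400) + (0.01 + 0.37²/2)·1.5 = -0.4700 + 0.1177 = -0.3523
d₁ = -0.3523 / 0.4532 = -0.7775 ≈ -0.78
d₂ = d₁ − σ√T = -0.7775 − 0.4532 = -1.2307 ≈ -1.23
exp(−rT) = exp(−0.01·1.5) = 0.9851
N(−d₂) = N(1.23) = 0.8907;  N(−d₁) = N(0.78) = 0.7823
P = 400·0.9851·0.8907 − 250·0.7823 = 350.9714 − 195.5750 = 155.3964

155.40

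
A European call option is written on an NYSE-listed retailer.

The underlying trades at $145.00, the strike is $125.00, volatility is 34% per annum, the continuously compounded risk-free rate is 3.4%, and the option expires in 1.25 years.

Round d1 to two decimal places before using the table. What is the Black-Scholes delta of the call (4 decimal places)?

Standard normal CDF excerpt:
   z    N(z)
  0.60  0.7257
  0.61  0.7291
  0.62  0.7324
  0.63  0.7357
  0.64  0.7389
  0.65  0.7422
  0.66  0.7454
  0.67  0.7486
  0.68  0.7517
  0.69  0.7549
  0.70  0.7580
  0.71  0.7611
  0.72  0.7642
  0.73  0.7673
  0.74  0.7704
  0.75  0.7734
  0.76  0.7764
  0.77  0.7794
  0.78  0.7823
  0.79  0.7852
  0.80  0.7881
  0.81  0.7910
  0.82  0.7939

σ√T = 0.34·√1.25 = 0.3801
d₁ = [ln(145/125) + (0.034 + 0.34²/2)·1.25] / 0.3801 = [0.1484 + 0.1148] / 0.3801 = 0.6923 ≈ 0.69
N(d₁) = N(0.69) = 0.7549
Δ_call = N(d₁) = 0.7549

0.7549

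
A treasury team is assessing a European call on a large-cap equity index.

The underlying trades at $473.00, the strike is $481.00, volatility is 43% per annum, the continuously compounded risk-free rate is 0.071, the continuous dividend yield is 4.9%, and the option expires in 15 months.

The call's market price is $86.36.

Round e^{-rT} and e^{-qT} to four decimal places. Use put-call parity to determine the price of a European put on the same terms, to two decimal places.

$81.62

exp(−qT) = exp(−0.049·1.25) = 0.9406;  exp(−rT) = exp(−0.071·1.25) = 0.9151
Put-call parity: C − P = S·e^(−qT) − K·e^(−rT) = 473·0.9406 − 481·0.9151 = 444.9038 − 440.1631 = 4.7407
P = C − (C − P) = 86.36 − (4.7407) = 81.6193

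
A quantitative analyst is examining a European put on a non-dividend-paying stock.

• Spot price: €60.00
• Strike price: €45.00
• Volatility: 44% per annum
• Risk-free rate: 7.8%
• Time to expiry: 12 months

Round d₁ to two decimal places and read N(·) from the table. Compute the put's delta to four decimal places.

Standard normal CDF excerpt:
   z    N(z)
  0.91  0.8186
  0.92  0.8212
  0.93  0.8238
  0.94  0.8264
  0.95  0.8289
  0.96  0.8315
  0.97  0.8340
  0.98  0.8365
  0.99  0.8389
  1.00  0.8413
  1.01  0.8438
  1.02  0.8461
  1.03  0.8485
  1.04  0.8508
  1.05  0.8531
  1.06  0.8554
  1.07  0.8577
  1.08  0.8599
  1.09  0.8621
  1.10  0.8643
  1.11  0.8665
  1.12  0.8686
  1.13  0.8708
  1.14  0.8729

σ√T = 0.44·√1 = 0.4400
d₁ = [ln(60/45) + (0.078 + 0.44²/2)·1] / 0.4400 = [0.2877 + 0.1748] / 0.4400 = 1.0511 ≈ 1.05
N(d₁) = N(1.05) = 0.8531
Δ_put = N(d₁) − 1 = 0.8531 − 1 = -0.1469

-0.1469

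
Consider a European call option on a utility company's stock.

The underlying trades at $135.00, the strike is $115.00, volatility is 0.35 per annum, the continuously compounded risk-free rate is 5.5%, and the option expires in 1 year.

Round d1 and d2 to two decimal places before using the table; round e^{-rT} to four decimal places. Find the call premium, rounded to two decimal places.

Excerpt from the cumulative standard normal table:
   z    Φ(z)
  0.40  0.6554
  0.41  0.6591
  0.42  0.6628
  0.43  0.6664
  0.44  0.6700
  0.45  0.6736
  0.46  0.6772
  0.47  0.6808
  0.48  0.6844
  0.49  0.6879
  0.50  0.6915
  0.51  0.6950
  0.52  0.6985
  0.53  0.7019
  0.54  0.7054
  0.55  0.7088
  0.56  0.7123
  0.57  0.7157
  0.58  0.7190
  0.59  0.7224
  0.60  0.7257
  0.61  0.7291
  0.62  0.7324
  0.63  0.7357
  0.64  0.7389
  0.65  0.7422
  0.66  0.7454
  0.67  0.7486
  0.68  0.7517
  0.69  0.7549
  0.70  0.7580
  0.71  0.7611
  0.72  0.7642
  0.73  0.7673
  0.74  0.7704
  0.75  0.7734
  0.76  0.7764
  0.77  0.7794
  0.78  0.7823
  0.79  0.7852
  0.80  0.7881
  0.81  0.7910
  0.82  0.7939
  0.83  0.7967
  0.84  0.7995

$33.07

σ√T = 0.35·√1 = 0.3500
d₁ = [ln(135/115) + (0.055 + 0.35²/2)·1] / 0.3500 = [0.1603 + 0.1162] / 0.3500 = 0.7903 which rounds to 0.79
d₂ = d₁ − σ√T = 0.7903 − 0.3500 = 0.4403 which rounds to 0.44
exp(−rT) = exp(−0.055·1) = 0.9465
N(d₁) = N(0.79) = 0.7852;  N(d₂) = N(0.44) = 0.6700
C = 135·0.7852 − 115·0.9465·0.6700 = 106.0020 − 72.9278 = 33.0742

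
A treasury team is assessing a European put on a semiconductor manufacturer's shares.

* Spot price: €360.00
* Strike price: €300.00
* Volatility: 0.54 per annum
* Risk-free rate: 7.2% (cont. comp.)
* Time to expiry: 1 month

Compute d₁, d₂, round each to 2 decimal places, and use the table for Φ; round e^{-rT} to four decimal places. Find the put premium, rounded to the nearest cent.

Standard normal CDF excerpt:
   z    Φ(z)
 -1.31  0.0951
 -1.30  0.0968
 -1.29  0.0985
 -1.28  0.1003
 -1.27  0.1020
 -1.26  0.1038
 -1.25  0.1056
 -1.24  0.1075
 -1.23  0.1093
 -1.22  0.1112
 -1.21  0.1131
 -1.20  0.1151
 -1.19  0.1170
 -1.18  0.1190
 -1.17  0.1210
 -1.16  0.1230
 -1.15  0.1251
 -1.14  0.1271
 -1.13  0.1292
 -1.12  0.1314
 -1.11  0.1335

€3.07

σ√T = 0.54·√0.08333 = 0.1559
d₁ = [ln(360/300) + (0.072 + 0.54²/2)·0.08333] / 0.1559 = [0.1823 + 0.0181] / 0.1559 = 1.2860 which rounds to 1.29
d₂ = d₁ − σ√T = 1.2860 − 0.1559 = 1.1301 which rounds to 1.13
exp(−rT) = exp(−0.072·0.08333) = 0.9940
P = 300·0.9940·N(-1.13) − 360·N(-1.29) = 300·0.9940·0.1292 − 360·0.0985 = 38.5274 − 35.4600 = 3.0674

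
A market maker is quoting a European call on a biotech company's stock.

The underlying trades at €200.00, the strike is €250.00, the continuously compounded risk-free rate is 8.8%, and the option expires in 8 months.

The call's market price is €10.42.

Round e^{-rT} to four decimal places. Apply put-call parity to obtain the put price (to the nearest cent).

e^(−rT) = e^(−0.088·0.6667) = 0.9430
Put-call parity: C − P = S − K·e^(−rT) = 200 − 250·0.9430 = 200 − 235.7500 = -35.7500
P = C − (C − P) = 10.42 − (-35.7500) = 46.1700

€46.17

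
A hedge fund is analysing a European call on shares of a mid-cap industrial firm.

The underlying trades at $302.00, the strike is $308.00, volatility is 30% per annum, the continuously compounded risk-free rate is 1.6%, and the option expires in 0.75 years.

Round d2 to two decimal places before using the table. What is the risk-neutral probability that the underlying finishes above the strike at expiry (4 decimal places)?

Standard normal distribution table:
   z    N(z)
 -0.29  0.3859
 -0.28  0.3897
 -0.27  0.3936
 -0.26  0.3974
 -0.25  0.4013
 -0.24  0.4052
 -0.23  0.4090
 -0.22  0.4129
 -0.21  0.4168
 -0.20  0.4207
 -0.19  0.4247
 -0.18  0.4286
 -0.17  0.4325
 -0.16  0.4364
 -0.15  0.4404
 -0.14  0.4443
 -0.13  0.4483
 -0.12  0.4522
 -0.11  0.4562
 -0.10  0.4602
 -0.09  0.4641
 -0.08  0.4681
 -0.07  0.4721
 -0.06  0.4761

σ√T = 0.3 × 0.8660 = 0.2598
d₁ = [ln(302/308) + (0.016 + ½·0.3²)·0.75] / (σ√T) = (-0.0197 + 0.0457) / 0.2598 = 0.1004 ⇒ 0.10
d₂ = 0.1004 − 0.2598 = -0.1594 ⇒ -0.16
Risk-neutral Pr[S_T > K] = N(d₂) = N(-0.16) = 0.4364

0.4364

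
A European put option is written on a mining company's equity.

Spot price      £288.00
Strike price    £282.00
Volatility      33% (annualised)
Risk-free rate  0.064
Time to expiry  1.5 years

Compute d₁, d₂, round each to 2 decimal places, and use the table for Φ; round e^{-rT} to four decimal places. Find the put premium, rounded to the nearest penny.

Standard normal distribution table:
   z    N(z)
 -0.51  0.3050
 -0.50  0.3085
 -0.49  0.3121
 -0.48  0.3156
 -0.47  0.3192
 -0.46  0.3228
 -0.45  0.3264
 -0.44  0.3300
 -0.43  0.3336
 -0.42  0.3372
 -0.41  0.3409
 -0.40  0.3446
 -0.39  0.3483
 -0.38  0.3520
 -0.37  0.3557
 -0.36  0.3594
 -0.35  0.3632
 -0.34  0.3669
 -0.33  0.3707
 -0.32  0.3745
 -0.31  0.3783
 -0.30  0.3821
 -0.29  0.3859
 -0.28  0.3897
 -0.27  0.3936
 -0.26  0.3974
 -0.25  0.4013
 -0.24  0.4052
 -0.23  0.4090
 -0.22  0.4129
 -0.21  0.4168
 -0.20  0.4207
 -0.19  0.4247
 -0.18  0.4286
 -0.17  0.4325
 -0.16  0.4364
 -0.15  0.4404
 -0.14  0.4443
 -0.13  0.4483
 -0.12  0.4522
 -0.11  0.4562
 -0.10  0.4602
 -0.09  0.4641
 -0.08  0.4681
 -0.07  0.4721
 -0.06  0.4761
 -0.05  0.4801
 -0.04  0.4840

T = 1.5;  σ√T = 0.4042
d₁ = [ln(288/282) + (0.064 + 0.33²/2)·1.5] / 0.4042 = [0.0211 + 0.1777] / 0.4042 = 0.4917 ⇒ 0.49
d₂ = d₁ − σ√T = 0.4917 − 0.4042 = 0.0875 ⇒ 0.09
e^(−rT) = e^(−0.064·1.5) = 0.9085
N(−d₂) = N(-0.09) = 0.4641;  N(−d₁) = N(-0.49) = 0.3121
P = 282·0.9085·0.4641 − 288·0.3121 = 118.9010 − 89.8848 = 29.0162

£29.02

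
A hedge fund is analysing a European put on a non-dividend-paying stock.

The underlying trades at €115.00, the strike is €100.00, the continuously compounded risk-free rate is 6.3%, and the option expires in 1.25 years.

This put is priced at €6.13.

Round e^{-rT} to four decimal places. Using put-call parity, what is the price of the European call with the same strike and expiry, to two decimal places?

e^(−rT) = e^(−0.063·1.25) = 0.9243
Put-call parity: C − P = S − K·e^(−rT) = 115 − 100·0.9243 = 115 − 92.4300 = 22.5700
C = P + (C − P) = 6.13 + (22.5700) = 28.7000

€28.70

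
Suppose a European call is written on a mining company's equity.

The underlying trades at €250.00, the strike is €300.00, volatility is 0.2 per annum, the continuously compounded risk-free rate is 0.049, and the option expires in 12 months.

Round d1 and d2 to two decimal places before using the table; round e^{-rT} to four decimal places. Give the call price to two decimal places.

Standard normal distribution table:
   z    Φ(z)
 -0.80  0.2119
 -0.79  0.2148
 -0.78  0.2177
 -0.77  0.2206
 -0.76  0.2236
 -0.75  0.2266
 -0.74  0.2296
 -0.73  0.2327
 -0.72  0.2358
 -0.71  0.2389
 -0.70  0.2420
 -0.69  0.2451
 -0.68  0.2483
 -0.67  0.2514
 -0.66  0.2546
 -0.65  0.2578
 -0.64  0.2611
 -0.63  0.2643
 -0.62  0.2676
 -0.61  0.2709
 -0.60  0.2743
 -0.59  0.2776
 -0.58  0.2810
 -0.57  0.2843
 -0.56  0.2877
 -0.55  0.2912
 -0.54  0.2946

€8.06

T = 1;  σ√T = 0.2000
d₁ = [ln(250/300) + (0.049 + 0.2²/2)·1] / 0.2000 = [-0.1823 + 0.0690] / 0.2000 = -0.5666 ≈ -0.57
d₂ = d₁ − σ√T = -0.5666 − 0.2000 = -0.7666 ≈ -0.77
exp(−rT) = exp(−0.049·1) = 0.9522
C = 250·N(-0.57) − 300·0.9522·N(-0.77) = 250·0.2843 − 300·0.9522·0.2206 = 71.0750 − 63.0166 = 8.0584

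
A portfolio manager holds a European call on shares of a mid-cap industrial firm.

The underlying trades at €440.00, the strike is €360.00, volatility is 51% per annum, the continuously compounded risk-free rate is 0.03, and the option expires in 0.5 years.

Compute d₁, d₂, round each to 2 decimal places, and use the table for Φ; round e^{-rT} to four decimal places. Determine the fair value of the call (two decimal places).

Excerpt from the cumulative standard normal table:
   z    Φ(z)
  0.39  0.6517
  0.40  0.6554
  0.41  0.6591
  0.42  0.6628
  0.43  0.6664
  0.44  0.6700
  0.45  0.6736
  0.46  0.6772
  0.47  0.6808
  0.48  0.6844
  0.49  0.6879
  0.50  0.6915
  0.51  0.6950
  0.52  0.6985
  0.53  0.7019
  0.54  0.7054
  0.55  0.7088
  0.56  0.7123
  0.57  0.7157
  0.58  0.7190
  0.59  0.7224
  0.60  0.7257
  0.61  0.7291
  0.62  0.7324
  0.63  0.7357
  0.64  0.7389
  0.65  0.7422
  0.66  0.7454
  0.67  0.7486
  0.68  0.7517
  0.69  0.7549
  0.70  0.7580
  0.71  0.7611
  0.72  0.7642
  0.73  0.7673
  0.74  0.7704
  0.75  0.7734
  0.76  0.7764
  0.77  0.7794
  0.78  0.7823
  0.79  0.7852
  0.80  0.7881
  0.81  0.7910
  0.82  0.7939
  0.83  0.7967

€109.16

σ√T = 0.51 × 0.7071 = 0.3606
d₁ = [ln(440/360) + (0.03 + 0.51²/2)·0.5] / 0.3606 = [0.2007 + 0.0800] / 0.3606 = 0.7784 which rounds to 0.78
d₂ = d₁ − σ√T = 0.7784 − 0.3606 = 0.4177 which rounds to 0.42
exp(−rT) = exp(−0.03·0.5) = 0.9851
N(d₁) = N(0.78) = 0.7823;  N(d₂) = N(0.42) = 0.6628
C = 440·0.7823 − 360·0.9851·0.6628 = 344.2120 − 235.0527 = 109.1593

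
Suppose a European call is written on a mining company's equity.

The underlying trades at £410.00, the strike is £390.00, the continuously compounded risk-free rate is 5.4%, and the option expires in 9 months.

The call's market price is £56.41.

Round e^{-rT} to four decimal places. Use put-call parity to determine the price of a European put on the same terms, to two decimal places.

£20.93

exp(−rT) = exp(−0.054·0.75) = 0.9603
Put-call parity: C − P = S − K·e^(−rT) = 410 − 390·0.9603 = 410 − 374.5170 = 35.4830
P = C − (C − P) = 56.41 − (35.4830) = 20.9270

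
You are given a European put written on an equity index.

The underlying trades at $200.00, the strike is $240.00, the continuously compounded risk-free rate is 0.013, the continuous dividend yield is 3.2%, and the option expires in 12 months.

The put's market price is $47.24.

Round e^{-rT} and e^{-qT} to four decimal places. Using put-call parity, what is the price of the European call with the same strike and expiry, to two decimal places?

$4.04

e^(−qT) = e^(−0.032·1) = 0.9685;  e^(−rT) = e^(−0.013·1) = 0.9871
Put-call parity: C − P = S·e^(−qT) − K·e^(−rT) = 200·0.9685 − 240·0.9871 = 193.7000 − 236.9040 = -43.2040
C = P + (C − P) = 47.24 + (-43.2040) = 4.0360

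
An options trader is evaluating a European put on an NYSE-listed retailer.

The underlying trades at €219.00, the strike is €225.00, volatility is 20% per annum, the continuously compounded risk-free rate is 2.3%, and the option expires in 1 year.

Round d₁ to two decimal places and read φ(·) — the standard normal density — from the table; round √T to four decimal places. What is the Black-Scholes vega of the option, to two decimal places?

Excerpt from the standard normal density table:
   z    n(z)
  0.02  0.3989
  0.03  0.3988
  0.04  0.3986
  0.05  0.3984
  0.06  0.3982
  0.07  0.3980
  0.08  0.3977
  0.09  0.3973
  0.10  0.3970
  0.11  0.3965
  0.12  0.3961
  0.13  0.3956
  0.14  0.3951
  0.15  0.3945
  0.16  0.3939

σ√T = 0.2·√1 = 0.2000
d₁ = [ln(219/225) + (0.023 + 0.2²/2)·1] / 0.2000 = [-0.0270 + 0.0430] / 0.2000 = 0.0799 → 0.08
√T = √1 = 1.0000
φ(d₁) = φ(0.08) = 0.3977
vega = S·φ(d₁)·√T = 219·0.3977·1.0000 = 87.0963

87.10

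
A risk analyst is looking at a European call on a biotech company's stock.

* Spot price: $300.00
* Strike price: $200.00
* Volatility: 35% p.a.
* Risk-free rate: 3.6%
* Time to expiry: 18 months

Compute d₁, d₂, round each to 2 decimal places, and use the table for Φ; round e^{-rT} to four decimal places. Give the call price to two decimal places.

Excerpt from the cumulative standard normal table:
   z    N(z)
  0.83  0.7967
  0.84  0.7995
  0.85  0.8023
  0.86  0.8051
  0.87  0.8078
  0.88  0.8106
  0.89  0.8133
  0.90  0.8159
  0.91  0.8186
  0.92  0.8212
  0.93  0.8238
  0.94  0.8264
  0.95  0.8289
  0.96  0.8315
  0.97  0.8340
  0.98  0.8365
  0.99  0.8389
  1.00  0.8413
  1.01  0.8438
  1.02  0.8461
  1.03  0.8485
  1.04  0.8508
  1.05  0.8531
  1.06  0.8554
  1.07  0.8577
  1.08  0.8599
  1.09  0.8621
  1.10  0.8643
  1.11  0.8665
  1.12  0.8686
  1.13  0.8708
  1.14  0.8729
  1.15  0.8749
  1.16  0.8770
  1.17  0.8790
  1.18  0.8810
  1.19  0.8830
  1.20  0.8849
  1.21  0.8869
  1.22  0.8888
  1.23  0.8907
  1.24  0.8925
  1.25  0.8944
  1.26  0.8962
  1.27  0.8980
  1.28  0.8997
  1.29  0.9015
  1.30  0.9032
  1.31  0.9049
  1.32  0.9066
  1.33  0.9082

σ√T = 0.35 × 1.2247 = 0.4287
d₁ = [ln(300/200) + (0.036 + 0.35²/2)·1.5] / 0.4287 = [0.4055 + 0.1459] / 0.4287 = 1.2862 ≈ 1.29
d₂ = d₁ − σ√T = 1.2862 − 0.4287 = 0.8575 ≈ 0.86
exp(−rT) = exp(−0.036·1.5) = 0.9474
C = 300·N(1.29) − 200·0.9474·N(0.86) = 300·0.9015 − 200·0.9474·0.8051 = 270.4500 − 152.5503 = 117.8997

$117.90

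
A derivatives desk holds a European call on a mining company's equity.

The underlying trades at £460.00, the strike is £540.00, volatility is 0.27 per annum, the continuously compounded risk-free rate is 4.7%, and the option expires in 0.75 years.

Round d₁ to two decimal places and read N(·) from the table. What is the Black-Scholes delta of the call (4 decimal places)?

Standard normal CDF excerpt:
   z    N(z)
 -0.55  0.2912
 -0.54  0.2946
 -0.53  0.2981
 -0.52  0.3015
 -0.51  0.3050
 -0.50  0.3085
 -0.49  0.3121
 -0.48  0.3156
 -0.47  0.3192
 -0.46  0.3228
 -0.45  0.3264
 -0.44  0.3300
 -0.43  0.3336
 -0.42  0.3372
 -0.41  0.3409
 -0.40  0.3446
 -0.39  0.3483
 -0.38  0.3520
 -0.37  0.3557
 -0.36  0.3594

0.3372

T = 0.75;  σ√T = 0.2338
ln(S/K) + (r + σ²/2)T = ln(460/540) + (0.047 + 0.27²/2)·0.75 = -0.1603 + 0.0626 = -0.0978
d₁ = -0.0978 / 0.2338 = -0.4181 ≈ -0.42
N(d₁) = N(-0.42) = 0.3372
Δ_call = N(d₁) = 0.3372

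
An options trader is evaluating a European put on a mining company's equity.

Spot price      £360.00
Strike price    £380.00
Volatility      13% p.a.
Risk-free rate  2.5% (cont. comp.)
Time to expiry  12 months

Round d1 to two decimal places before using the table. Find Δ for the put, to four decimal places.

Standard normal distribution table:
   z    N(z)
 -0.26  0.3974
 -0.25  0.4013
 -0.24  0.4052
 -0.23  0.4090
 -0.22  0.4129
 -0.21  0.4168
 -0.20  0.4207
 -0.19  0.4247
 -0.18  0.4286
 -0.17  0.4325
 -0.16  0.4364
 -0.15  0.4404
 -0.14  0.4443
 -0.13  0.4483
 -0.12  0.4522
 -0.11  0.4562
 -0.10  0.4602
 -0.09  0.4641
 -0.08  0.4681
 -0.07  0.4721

-0.5636

T = 1;  σ√T = 0.1300
ln(S/K) + (r + σ²/2)T = ln(360/380) + (0.025 + 0.13²/2)·1 = -0.0541 + 0.0335 = -0.0206
d₁ = -0.0206 / 0.1300 = -0.1586 ⇒ -0.16
N(d₁) = N(-0.16) = 0.4364
Δ_put = N(d₁) − 1 = 0.4364 − 1 = -0.5636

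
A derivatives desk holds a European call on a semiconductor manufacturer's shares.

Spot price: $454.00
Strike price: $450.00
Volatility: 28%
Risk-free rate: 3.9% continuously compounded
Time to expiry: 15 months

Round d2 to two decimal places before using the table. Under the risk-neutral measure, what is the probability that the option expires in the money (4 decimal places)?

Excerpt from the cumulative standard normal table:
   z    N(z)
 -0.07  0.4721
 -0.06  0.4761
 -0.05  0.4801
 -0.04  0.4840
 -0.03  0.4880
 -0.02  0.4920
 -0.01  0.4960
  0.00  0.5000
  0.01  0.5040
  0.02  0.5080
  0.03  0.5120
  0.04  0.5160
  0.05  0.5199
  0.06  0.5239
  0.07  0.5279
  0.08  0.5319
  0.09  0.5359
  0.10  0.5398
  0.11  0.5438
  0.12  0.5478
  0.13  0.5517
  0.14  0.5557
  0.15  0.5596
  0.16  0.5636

T = 1.25;  σ√T = 0.3130
d₁ = [ln(454/450) + (0.039 + 0.28²/2)·1.25] / 0.3130 = [0.0088 + 0.0978] / 0.3130 = 0.3405 ⇒ 0.34
d₂ = d₁ − σ√T = 0.3405 − 0.3130 = 0.0275 ⇒ 0.03
Pr(exercise) under Q = N(d₂) = 0.5120

0.5120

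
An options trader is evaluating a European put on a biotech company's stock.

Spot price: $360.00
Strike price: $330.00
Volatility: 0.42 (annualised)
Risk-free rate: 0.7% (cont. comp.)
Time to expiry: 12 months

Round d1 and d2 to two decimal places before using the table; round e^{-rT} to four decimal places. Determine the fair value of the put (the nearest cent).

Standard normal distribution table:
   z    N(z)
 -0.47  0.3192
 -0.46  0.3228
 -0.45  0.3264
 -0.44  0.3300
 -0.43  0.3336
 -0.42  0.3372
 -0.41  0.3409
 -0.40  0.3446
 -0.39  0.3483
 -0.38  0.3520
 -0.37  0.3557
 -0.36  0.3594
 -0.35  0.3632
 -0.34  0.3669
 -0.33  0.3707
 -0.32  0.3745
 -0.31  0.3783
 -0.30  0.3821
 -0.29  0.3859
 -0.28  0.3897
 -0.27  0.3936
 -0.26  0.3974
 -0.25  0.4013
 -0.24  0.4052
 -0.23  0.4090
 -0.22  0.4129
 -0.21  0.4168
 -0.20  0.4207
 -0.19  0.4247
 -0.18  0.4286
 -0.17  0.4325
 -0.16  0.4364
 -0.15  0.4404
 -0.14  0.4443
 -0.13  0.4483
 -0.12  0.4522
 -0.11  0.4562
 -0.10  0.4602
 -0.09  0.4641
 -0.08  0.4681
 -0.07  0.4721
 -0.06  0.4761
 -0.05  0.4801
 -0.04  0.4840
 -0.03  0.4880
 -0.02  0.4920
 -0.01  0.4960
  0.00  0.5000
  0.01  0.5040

σ√T = 0.42 × 1.0000 = 0.4200
ln(S/K) + (r + σ²/2)T = ln(360/330) + (0.007 + 0.42²/2)·1 = 0.0870 + 0.0952 = 0.1822
d₁ = 0.1822 / 0.4200 = 0.4338 which rounds to 0.43
d₂ = d₁ − σ√T = 0.4338 − 0.4200 = 0.0138 which rounds to 0.01
exp(−rT) = exp(−0.007·1) = 0.9930
N(−d₂) = N(-0.01) = 0.4960;  N(−d₁) = N(-0.43) = 0.3336
P = 330·0.9930·0.4960 − 360·0.3336 = 162.5342 − 120.0960 = 42.4382

$42.44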